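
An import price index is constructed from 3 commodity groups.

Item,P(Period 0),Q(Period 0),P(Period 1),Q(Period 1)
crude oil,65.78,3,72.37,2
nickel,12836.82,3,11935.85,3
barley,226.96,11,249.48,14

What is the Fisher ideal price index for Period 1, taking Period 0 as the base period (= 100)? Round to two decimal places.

94.21

Laspeyres component (base-period weights):
ΣP(Period 1)Q(Period 0) = 72.37×3 + 11935.85×3 + 249.48×11 = 217.11 + 35807.55 + 2744.28 = 38768.94
ΣP(Period 0)Q(Period 0) = 65.78×3 + 12836.82×3 + 226.96×11 = 197.34 + 38510.46 + 2496.56 = 41204.36
L = 38768.94 / 41204.36 × 100 = 94.0894
Paasche component (current-period weights):
ΣP(Period 1)Q(Period 1) = 72.37×2 + 11935.85×3 + 249.48×14 = 144.74 + 35807.55 + 3492.72 = 39445.01
ΣP(Period 0)Q(Period 1) = 65.78×2 + 12836.82×3 + 226.96×14 = 131.56 + 38510.46 + 3177.44 = 41819.46
P = 39445.01 / 41819.46 × 100 = 94.3221
Fisher = √(L × P) = √(94.0894 × 94.3221) = 94.2057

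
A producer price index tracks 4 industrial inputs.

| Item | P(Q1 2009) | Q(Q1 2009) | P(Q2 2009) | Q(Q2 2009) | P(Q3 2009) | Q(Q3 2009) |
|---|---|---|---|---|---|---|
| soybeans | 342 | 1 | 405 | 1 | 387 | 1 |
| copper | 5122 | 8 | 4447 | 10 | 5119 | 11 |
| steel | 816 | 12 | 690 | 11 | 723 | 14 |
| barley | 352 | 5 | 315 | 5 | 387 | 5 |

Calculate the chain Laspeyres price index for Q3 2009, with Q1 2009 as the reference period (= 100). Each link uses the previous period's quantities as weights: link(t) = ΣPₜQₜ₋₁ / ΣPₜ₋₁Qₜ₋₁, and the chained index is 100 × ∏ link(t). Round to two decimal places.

98.61

Link Q1 2009→Q2 2009:
ΣP(Q2 2009)Q(Q1 2009) = 405×1 + 4447×8 + 690×12 + 315×5 = 405 + 35576 + 8280 + 1575 = 45836
ΣP(Q1 2009)Q(Q1 2009) = 342×1 + 5122×8 + 816×12 + 352×5 = 342 + 40976 + 9792 + 1760 = 52870
link = 45836/52870 = 0.866957
Link Q2 2009→Q3 2009:
ΣP(Q3 2009)Q(Q2 2009) = 387×1 + 5119×10 + 723×11 + 387×5 = 387 + 51190 + 7953 + 1935 = 61465
ΣP(Q2 2009)Q(Q2 2009) = 405×1 + 4447×10 + 690×11 + 315×5 = 405 + 44470 + 7590 + 1575 = 54040
link = 61465/54040 = 1.137398
Chained index = 100 × 0.866957 × 1.137398 = 98.6075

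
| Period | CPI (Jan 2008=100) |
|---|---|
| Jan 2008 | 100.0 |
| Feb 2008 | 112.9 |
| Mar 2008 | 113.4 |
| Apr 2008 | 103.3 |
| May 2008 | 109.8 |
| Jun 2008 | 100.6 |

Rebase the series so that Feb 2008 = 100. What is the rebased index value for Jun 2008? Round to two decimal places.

89.11

Rebased(Jun 2008) = 100.6 / 112.9 × 100 = 89.1054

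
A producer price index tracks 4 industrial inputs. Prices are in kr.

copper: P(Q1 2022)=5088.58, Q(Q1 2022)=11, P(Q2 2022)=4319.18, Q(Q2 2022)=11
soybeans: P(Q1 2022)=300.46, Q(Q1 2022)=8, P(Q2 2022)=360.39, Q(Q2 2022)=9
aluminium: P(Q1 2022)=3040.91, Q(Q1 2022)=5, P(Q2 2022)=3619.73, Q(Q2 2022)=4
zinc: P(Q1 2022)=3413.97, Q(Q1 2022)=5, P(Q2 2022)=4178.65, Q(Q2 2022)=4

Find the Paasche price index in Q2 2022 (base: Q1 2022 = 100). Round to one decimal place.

97.0

Paasche price index uses current-period quantities as weights.
ΣP(Q2 2022)·Q(Q2 2022) = 4319.18×11 + 360.39×9 + 3619.73×4 + 4178.65×4 = 47510.98 + 3243.51 + 14478.92 + 16714.6 = 81948.01
ΣP(Q1 2022)·Q(Q2 2022) = 5088.58×11 + 300.46×9 + 3040.91×4 + 3413.97×4 = 55974.38 + 2704.14 + 12163.64 + 13655.88 = 84498.04
Index = 81948.01 / 84498.04 × 100 = 96.9821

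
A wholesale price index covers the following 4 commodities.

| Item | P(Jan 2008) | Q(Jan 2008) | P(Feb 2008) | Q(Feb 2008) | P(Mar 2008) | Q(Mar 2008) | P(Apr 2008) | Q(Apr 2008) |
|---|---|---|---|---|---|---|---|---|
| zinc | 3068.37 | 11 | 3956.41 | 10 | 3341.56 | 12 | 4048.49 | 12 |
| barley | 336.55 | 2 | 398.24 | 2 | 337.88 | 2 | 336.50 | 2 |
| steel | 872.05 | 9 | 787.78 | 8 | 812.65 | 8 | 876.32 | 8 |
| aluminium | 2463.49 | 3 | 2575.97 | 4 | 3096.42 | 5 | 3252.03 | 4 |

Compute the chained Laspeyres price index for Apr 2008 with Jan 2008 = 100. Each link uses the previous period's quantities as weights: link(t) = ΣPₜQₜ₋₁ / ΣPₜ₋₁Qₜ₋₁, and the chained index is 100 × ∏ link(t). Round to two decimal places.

127.97

Link Jan 2008→Feb 2008:
ΣP(Feb 2008)Q(Jan 2008) = 3956.41×11 + 398.24×2 + 787.78×9 + 2575.97×3 = 43520.51 + 796.48 + 7090.02 + 7727.91 = 59134.92
ΣP(Jan 2008)Q(Jan 2008) = 3068.37×11 + 336.55×2 + 872.05×9 + 2463.49×3 = 33752.07 + 673.1 + 7848.45 + 7390.47 = 49664.09
link = 59134.92/49664.09 = 1.190698
Link Feb 2008→Mar 2008:
ΣP(Mar 2008)Q(Feb 2008) = 3341.56×10 + 337.88×2 + 812.65×8 + 3096.42×4 = 33415.6 + 675.76 + 6501.2 + 12385.68 = 52978.24
ΣP(Feb 2008)Q(Feb 2008) = 3956.41×10 + 398.24×2 + 787.78×8 + 2575.97×4 = 39564.1 + 796.48 + 6302.24 + 10303.88 = 56966.7
link = 52978.24/56966.7 = 0.929986
Link Mar 2008→Apr 2008:
ΣP(Apr 2008)Q(Mar 2008) = 4048.49×12 + 336.50×2 + 876.32×8 + 3252.03×5 = 48581.88 + 673 + 7010.56 + 16260.15 = 72525.59
ΣP(Mar 2008)Q(Mar 2008) = 3341.56×12 + 337.88×2 + 812.65×8 + 3096.42×5 = 40098.72 + 675.76 + 6501.2 + 15482.1 = 62757.78
link = 72525.59/62757.78 = 1.155643
Chained index = 100 × 1.190698 × 0.929986 × 1.155643 = 127.9681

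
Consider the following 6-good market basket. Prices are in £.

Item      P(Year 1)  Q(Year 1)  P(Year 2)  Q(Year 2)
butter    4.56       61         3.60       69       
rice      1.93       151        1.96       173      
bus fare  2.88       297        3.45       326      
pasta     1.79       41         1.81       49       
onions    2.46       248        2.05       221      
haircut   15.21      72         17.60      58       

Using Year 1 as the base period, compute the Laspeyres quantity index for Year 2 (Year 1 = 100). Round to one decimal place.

96.8

Laspeyres quantity index uses base-period prices as weights.
ΣP(Year 1)·Q(Year 2) = 4.56×69 + 1.93×173 + 2.88×326 + 1.79×49 + 2.46×221 + 15.21×58 = 314.64 + 333.89 + 938.88 + 87.71 + 543.66 + 882.18 = 3100.96
ΣP(Year 1)·Q(Year 1) = 4.56×61 + 1.93×151 + 2.88×297 + 1.79×41 + 2.46×248 + 15.21×72 = 278.16 + 291.43 + 855.36 + 73.39 + 610.08 + 1095.12 = 3203.54
Index = 3100.96 / 3203.54 × 100 = 96.7979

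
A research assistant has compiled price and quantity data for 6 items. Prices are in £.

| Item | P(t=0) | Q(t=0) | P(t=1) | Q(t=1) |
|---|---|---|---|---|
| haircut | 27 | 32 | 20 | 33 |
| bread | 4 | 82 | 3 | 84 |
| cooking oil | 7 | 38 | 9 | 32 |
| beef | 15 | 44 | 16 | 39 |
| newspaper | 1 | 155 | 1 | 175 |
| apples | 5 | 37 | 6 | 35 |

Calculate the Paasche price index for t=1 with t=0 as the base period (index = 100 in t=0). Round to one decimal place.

92.6

Paasche price index uses current-period quantities as weights.
ΣP(t=1)·Q(t=1) = 20×33 + 3×84 + 9×32 + 16×39 + 1×175 + 6×35 = 660 + 252 + 288 + 624 + 175 + 210 = 2209
ΣP(t=0)·Q(t=1) = 27×33 + 4×84 + 7×32 + 15×39 + 1×175 + 5×35 = 891 + 336 + 224 + 585 + 175 + 175 = 2386
Index = 2209 / 2386 × 100 = 92.5817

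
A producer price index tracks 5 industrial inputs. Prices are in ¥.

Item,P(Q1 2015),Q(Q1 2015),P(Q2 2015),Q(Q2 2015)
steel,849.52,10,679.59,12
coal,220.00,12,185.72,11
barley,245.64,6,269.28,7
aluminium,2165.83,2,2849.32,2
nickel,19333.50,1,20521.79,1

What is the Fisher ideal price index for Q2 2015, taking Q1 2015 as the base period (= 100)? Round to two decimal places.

Laspeyres component (base-period weights):
ΣP(Q2 2015)Q(Q1 2015) = 679.59×10 + 185.72×12 + 269.28×6 + 2849.32×2 + 20521.79×1 = 6795.9 + 2228.64 + 1615.68 + 5698.64 + 20521.79 = 36860.65
ΣP(Q1 2015)Q(Q1 2015) = 849.52×10 + 220.00×12 + 245.64×6 + 2165.83×2 + 19333.50×1 = 8495.2 + 2640 + 1473.84 + 4331.66 + 19333.5 = 36274.2
L = 36860.65 / 36274.2 × 100 = 101.6167
Paasche component (current-period weights):
ΣP(Q2 2015)Q(Q2 2015) = 679.59×12 + 185.72×11 + 269.28×7 + 2849.32×2 + 20521.79×1 = 8155.08 + 2042.92 + 1884.96 + 5698.64 + 20521.79 = 38303.39
ΣP(Q1 2015)Q(Q2 2015) = 849.52×12 + 220.00×11 + 245.64×7 + 2165.83×2 + 19333.50×1 = 10194.24 + 2420 + 1719.48 + 4331.66 + 19333.5 = 37998.88
P = 38303.39 / 37998.88 × 100 = 100.8014
Fisher = √(L × P) = √(101.6167 × 100.8014) = 101.2082

101.21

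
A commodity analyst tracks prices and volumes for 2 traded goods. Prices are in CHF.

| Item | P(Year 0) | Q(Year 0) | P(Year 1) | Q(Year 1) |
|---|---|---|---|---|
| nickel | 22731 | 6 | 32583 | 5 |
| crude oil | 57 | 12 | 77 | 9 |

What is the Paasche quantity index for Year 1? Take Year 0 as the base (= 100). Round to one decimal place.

Paasche quantity index uses current-period prices as weights.
ΣP(Year 1)·Q(Year 1) = 32583×5 + 77×9 = 162915 + 693 = 163608
ΣP(Year 1)·Q(Year 0) = 32583×6 + 77×12 = 195498 + 924 = 196422
Index = 163608 / 196422 × 100 = 83.2941

83.3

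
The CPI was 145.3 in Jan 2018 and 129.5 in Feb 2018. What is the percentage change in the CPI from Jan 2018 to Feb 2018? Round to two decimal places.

-10.87%

Change = (129.5 − 145.3) / 145.3 × 100
       = -15.8 / 145.3 × 100 = -10.8741%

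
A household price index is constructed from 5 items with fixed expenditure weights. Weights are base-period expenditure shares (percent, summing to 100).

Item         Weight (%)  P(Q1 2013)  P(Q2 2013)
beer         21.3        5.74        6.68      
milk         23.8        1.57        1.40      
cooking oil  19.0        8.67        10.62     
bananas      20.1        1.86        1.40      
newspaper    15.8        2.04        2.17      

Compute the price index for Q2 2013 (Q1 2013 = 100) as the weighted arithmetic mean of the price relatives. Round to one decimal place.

101.2

beer: 21.3 × (6.68/5.74) = 21.3 × 1.163763 = 24.7882
milk: 23.8 × (1.40/1.57) = 23.8 × 0.891720 = 21.2229
cooking oil: 19.0 × (10.62/8.67) = 19.0 × 1.224913 = 23.2734
bananas: 20.1 × (1.40/1.86) = 20.1 × 0.752688 = 15.1290
newspaper: 15.8 × (2.17/2.04) = 15.8 × 1.063725 = 16.8069
Index = Σ wᵢ·(p₁ᵢ/p₀ᵢ) = 24.7882 + 21.2229 + 23.2734 + 15.1290 + 16.8069 = 101.2203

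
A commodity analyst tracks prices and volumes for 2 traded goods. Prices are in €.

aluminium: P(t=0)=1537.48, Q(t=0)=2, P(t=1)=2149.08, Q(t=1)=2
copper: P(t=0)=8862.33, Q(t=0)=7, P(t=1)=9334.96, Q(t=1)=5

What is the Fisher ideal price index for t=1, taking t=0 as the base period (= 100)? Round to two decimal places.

107.26

Laspeyres component (base-period weights):
ΣP(t=1)Q(t=0) = 2149.08×2 + 9334.96×7 = 4298.16 + 65344.72 = 69642.88
ΣP(t=0)Q(t=0) = 1537.48×2 + 8862.33×7 = 3074.96 + 62036.31 = 65111.27
L = 69642.88 / 65111.27 × 100 = 106.9598
Paasche component (current-period weights):
ΣP(t=1)Q(t=1) = 2149.08×2 + 9334.96×5 = 4298.16 + 46674.8 = 50972.96
ΣP(t=0)Q(t=1) = 1537.48×2 + 8862.33×5 = 3074.96 + 44311.65 = 47386.61
P = 50972.96 / 47386.61 × 100 = 107.5683
Fisher = √(L × P) = √(106.9598 × 107.5683) = 107.2636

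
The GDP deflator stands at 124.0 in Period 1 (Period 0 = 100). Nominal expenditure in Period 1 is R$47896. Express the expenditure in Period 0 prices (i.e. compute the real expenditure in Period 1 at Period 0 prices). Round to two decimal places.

Real = Nominal ÷ (Index/100) = 47896 ÷ (124.0/100)
     = 47896 ÷ 1.240 = 38625.8065

38625.81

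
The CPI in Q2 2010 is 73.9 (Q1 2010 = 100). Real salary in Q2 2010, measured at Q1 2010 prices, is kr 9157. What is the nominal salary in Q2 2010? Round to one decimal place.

Nominal = Real × (Index/100) = 9157 × (73.9/100)
        = 9157 × 0.739 = 6767.0230

6767.0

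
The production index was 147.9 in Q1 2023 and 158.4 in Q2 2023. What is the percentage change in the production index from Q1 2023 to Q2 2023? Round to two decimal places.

7.10%

Change = (158.4 − 147.9) / 147.9 × 100
       = 10.5 / 147.9 × 100 = 7.0994%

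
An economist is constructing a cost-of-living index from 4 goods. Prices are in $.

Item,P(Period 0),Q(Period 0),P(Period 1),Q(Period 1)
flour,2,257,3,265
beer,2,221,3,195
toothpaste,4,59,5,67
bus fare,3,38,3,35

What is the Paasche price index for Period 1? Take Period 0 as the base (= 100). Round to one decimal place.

Paasche price index uses current-period quantities as weights.
ΣP(Period 1)·Q(Period 1) = 3×265 + 3×195 + 5×67 + 3×35 = 795 + 585 + 335 + 105 = 1820
ΣP(Period 0)·Q(Period 1) = 2×265 + 2×195 + 4×67 + 3×35 = 530 + 390 + 268 + 105 = 1293
Index = 1820 / 1293 × 100 = 140.7579

140.8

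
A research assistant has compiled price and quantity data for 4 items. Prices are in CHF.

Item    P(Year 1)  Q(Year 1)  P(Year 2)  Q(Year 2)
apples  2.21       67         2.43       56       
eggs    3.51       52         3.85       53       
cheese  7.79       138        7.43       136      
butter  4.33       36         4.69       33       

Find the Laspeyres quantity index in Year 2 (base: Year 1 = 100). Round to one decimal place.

Laspeyres quantity index uses base-period prices as weights.
ΣP(Year 1)·Q(Year 2) = 2.21×56 + 3.51×53 + 7.79×136 + 4.33×33 = 123.76 + 186.03 + 1059.44 + 142.89 = 1512.12
ΣP(Year 1)·Q(Year 1) = 2.21×67 + 3.51×52 + 7.79×138 + 4.33×36 = 148.07 + 182.52 + 1075.02 + 155.88 = 1561.49
Index = 1512.12 / 1561.49 × 100 = 96.8383

96.8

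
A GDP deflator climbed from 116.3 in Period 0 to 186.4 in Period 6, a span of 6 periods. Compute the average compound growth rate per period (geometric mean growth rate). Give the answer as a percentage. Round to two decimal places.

Growth factor = (186.4/116.3)^(1/6) = (1.602752)^(1/6) = 1.081793
Growth rate = 1.081793 − 1 = 0.081793 = 8.1793%

8.18%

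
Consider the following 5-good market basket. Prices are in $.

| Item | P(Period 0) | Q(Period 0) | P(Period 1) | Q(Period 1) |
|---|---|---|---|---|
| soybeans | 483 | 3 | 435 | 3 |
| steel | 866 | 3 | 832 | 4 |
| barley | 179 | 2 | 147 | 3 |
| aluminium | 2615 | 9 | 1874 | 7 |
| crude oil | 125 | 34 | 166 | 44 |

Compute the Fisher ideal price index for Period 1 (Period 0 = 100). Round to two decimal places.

84.87

Laspeyres component (base-period weights):
ΣP(Period 1)Q(Period 0) = 435×3 + 832×3 + 147×2 + 1874×9 + 166×34 = 1305 + 2496 + 294 + 16866 + 5644 = 26605
ΣP(Period 0)Q(Period 0) = 483×3 + 866×3 + 179×2 + 2615×9 + 125×34 = 1449 + 2598 + 358 + 23535 + 4250 = 32190
L = 26605 / 32190 × 100 = 82.6499
Paasche component (current-period weights):
ΣP(Period 1)Q(Period 1) = 435×3 + 832×4 + 147×3 + 1874×7 + 166×44 = 1305 + 3328 + 441 + 13118 + 7304 = 25496
ΣP(Period 0)Q(Period 1) = 483×3 + 866×4 + 179×3 + 2615×7 + 125×44 = 1449 + 3464 + 537 + 18305 + 5500 = 29255
P = 25496 / 29255 × 100 = 87.1509
Fisher = √(L × P) = √(82.6499 × 87.1509) = 84.8706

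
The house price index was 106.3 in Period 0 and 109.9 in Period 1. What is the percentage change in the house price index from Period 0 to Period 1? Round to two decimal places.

3.39%

Change = (109.9 − 106.3) / 106.3 × 100
       = 3.6 / 106.3 × 100 = 3.3866%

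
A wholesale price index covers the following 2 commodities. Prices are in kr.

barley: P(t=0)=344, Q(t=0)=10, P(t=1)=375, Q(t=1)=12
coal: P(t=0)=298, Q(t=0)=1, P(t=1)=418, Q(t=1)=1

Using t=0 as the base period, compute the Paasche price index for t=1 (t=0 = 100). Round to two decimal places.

111.12

Paasche price index uses current-period quantities as weights.
ΣP(t=1)·Q(t=1) = 375×12 + 418×1 = 4500 + 418 = 4918
ΣP(t=0)·Q(t=1) = 344×12 + 298×1 = 4128 + 298 = 4426
Index = 4918 / 4426 × 100 = 111.1161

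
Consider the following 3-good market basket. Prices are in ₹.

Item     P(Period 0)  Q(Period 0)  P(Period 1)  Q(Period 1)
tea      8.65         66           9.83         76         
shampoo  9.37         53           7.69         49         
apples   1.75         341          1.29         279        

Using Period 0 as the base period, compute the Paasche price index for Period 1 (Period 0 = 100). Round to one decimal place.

92.5

Paasche price index uses current-period quantities as weights.
ΣP(Period 1)·Q(Period 1) = 9.83×76 + 7.69×49 + 1.29×279 = 747.08 + 376.81 + 359.91 = 1483.8
ΣP(Period 0)·Q(Period 1) = 8.65×76 + 9.37×49 + 1.75×279 = 657.4 + 459.13 + 488.25 = 1604.78
Index = 1483.8 / 1604.78 × 100 = 92.4613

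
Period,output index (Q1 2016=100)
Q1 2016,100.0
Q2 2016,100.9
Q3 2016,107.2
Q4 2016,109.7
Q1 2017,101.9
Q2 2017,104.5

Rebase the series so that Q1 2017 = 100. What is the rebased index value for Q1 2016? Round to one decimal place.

98.1

Rebased(Q1 2016) = 100.0 / 101.9 × 100 = 98.1354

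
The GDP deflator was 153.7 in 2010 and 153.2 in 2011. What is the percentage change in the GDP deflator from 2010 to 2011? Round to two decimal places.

Change = (153.2 − 153.7) / 153.7 × 100
       = -0.5 / 153.7 × 100 = -0.3253%

-0.33%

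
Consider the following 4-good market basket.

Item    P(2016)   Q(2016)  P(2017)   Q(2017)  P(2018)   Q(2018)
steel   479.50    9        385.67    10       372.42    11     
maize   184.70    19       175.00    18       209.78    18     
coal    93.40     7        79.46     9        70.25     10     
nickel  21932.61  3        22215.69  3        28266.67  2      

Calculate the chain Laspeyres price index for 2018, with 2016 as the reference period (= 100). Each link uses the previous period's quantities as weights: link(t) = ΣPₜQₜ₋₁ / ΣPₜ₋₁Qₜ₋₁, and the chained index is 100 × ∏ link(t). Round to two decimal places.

Link 2016→2017:
ΣP(2017)Q(2016) = 385.67×9 + 175.00×19 + 79.46×7 + 22215.69×3 = 3471.03 + 3325 + 556.22 + 66647.07 = 73999.32
ΣP(2016)Q(2016) = 479.50×9 + 184.70×19 + 93.40×7 + 21932.61×3 = 4315.5 + 3509.3 + 653.8 + 65797.83 = 74276.43
link = 73999.32/74276.43 = 0.996269
Link 2017→2018:
ΣP(2018)Q(2017) = 372.42×10 + 209.78×18 + 70.25×9 + 28266.67×3 = 3724.2 + 3776.04 + 632.25 + 84800.01 = 92932.5
ΣP(2017)Q(2017) = 385.67×10 + 175.00×18 + 79.46×9 + 22215.69×3 = 3856.7 + 3150 + 715.14 + 66647.07 = 74368.91
link = 92932.5/74368.91 = 1.249615
Chained index = 100 × 0.996269 × 1.249615 = 124.4953

124.50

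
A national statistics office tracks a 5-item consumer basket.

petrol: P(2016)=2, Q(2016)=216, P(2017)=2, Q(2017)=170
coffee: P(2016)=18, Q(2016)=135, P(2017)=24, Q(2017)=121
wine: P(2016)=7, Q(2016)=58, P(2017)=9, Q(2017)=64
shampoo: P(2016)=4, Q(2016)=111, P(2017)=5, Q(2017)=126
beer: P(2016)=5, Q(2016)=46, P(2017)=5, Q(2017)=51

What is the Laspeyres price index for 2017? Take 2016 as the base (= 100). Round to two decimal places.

126.31

Laspeyres price index uses base-period quantities as weights.
ΣP(2017)·Q(2016) = 2×216 + 24×135 + 9×58 + 5×111 + 5×46 = 432 + 3240 + 522 + 555 + 230 = 4979
ΣP(2016)·Q(2016) = 2×216 + 18×135 + 7×58 + 4×111 + 5×46 = 432 + 2430 + 406 + 444 + 230 = 3942
Index = 4979 / 3942 × 100 = 126.3064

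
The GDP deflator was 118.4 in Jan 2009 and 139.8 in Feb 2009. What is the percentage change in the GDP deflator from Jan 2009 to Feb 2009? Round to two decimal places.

18.07%

Change = (139.8 − 118.4) / 118.4 × 100
       = 21.4 / 118.4 × 100 = 18.0743%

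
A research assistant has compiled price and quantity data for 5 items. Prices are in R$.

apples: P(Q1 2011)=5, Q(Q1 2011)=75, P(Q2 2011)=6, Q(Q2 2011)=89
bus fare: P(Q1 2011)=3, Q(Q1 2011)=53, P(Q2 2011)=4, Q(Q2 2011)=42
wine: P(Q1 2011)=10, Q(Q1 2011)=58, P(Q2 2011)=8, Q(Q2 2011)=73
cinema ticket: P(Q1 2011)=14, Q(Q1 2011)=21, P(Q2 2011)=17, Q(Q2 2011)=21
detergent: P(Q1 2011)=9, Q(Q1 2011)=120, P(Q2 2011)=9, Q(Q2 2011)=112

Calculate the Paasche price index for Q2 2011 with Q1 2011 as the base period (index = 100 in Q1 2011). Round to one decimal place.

101.8

Paasche price index uses current-period quantities as weights.
ΣP(Q2 2011)·Q(Q2 2011) = 6×89 + 4×42 + 8×73 + 17×21 + 9×112 = 534 + 168 + 584 + 357 + 1008 = 2651
ΣP(Q1 2011)·Q(Q2 2011) = 5×89 + 3×42 + 10×73 + 14×21 + 9×112 = 445 + 126 + 730 + 294 + 1008 = 2603
Index = 2651 / 2603 × 100 = 101.8440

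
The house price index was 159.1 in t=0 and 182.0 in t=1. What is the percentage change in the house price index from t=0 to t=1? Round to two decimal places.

Change = (182.0 − 159.1) / 159.1 × 100
       = 22.9 / 159.1 × 100 = 14.3935%

14.39%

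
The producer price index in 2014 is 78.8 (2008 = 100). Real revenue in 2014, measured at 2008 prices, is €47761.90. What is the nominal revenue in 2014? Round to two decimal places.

37636.38

Nominal = Real × (Index/100) = 47761.90 × (78.8/100)
        = 47761.90 × 0.788 = 37636.3772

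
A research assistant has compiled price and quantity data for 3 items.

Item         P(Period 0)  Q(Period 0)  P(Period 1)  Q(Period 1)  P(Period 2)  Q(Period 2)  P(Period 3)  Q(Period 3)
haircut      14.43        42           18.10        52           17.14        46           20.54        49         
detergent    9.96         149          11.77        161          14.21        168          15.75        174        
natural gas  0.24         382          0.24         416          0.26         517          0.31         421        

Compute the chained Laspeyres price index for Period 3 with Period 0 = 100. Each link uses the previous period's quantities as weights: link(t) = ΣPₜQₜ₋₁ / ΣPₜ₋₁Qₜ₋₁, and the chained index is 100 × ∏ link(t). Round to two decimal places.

Link Period 0→Period 1:
ΣP(Period 1)Q(Period 0) = 18.10×42 + 11.77×149 + 0.24×382 = 760.2 + 1753.73 + 91.68 = 2605.61
ΣP(Period 0)Q(Period 0) = 14.43×42 + 9.96×149 + 0.24×382 = 606.06 + 1484.04 + 91.68 = 2181.78
link = 2605.61/2181.78 = 1.194259
Link Period 1→Period 2:
ΣP(Period 2)Q(Period 1) = 17.14×52 + 14.21×161 + 0.26×416 = 891.28 + 2287.81 + 108.16 = 3287.25
ΣP(Period 1)Q(Period 1) = 18.10×52 + 11.77×161 + 0.24×416 = 941.2 + 1894.97 + 99.84 = 2936.01
link = 3287.25/2936.01 = 1.119632
Link Period 2→Period 3:
ΣP(Period 3)Q(Period 2) = 20.54×46 + 15.75×168 + 0.31×517 = 944.84 + 2646 + 160.27 = 3751.11
ΣP(Period 2)Q(Period 2) = 17.14×46 + 14.21×168 + 0.26×517 = 788.44 + 2387.28 + 134.42 = 3310.14
link = 3751.11/3310.14 = 1.133218
Chained index = 100 × 1.194259 × 1.119632 × 1.133218 = 151.5260

151.53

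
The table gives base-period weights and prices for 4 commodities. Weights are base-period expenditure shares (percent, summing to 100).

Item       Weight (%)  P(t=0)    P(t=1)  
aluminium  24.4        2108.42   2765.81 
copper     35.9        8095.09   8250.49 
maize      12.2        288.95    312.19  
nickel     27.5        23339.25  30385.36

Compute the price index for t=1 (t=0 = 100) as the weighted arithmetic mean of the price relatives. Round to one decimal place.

aluminium: 24.4 × (2765.81/2108.42) = 24.4 × 1.311793 = 32.0077
copper: 35.9 × (8250.49/8095.09) = 35.9 × 1.019197 = 36.5892
maize: 12.2 × (312.19/288.95) = 12.2 × 1.080429 = 13.1812
nickel: 27.5 × (30385.36/23339.25) = 27.5 × 1.301900 = 35.8022
Index = Σ wᵢ·(p₁ᵢ/p₀ᵢ) = 32.0077 + 36.5892 + 13.1812 + 35.8022 = 117.5804

117.6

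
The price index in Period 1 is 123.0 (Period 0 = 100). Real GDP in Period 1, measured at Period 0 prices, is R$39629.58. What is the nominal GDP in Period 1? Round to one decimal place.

48744.4

Nominal = Real × (Index/100) = 39629.58 × (123.0/100)
        = 39629.58 × 1.230 = 48744.3834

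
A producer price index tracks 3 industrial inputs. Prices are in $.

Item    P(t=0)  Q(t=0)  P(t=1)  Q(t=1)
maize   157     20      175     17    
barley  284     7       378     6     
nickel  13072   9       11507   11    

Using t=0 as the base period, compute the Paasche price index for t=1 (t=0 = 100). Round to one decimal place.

Paasche price index uses current-period quantities as weights.
ΣP(t=1)·Q(t=1) = 175×17 + 378×6 + 11507×11 = 2975 + 2268 + 126577 = 131820
ΣP(t=0)·Q(t=1) = 157×17 + 284×6 + 13072×11 = 2669 + 1704 + 143792 = 148165
Index = 131820 / 148165 × 100 = 88.9684

89.0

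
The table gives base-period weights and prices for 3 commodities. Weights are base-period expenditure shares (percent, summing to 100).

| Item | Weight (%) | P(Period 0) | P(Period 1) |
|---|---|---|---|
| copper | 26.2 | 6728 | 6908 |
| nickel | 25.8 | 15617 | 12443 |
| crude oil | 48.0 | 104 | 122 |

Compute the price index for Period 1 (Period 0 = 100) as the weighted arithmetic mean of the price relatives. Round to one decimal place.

copper: 26.2 × (6908/6728) = 26.2 × 1.026754 = 26.9010
nickel: 25.8 × (12443/15617) = 25.8 × 0.796760 = 20.5564
crude oil: 48.0 × (122/104) = 48.0 × 1.173077 = 56.3077
Index = Σ wᵢ·(p₁ᵢ/p₀ᵢ) = 26.9010 + 20.5564 + 56.3077 = 103.7651

103.8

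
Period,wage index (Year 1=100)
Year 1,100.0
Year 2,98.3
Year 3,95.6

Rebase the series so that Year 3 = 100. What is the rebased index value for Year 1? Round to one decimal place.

Rebased(Year 1) = 100.0 / 95.6 × 100 = 104.6025

104.6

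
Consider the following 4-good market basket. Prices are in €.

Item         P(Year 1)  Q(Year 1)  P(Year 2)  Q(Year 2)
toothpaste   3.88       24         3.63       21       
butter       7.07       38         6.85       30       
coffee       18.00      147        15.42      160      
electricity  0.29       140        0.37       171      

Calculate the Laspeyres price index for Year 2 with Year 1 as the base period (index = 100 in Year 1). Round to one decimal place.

87.5

Laspeyres price index uses base-period quantities as weights.
ΣP(Year 2)·Q(Year 1) = 3.63×24 + 6.85×38 + 15.42×147 + 0.37×140 = 87.12 + 260.3 + 2266.74 + 51.8 = 2665.96
ΣP(Year 1)·Q(Year 1) = 3.88×24 + 7.07×38 + 18.00×147 + 0.29×140 = 93.12 + 268.66 + 2646 + 40.6 = 3048.38
Index = 2665.96 / 3048.38 × 100 = 87.4550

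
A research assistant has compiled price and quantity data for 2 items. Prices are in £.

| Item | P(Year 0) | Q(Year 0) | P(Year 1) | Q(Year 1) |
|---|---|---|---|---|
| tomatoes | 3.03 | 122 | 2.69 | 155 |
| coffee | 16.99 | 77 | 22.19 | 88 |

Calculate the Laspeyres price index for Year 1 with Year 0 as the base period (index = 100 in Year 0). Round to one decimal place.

Laspeyres price index uses base-period quantities as weights.
ΣP(Year 1)·Q(Year 0) = 2.69×122 + 22.19×77 = 328.18 + 1708.63 = 2036.81
ΣP(Year 0)·Q(Year 0) = 3.03×122 + 16.99×77 = 369.66 + 1308.23 = 1677.89
Index = 2036.81 / 1677.89 × 100 = 121.3912

121.4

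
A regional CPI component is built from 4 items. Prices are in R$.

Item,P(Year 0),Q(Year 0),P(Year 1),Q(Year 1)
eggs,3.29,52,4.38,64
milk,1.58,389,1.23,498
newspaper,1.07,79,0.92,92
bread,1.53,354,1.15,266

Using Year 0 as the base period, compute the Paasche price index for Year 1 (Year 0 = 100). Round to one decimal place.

85.4

Paasche price index uses current-period quantities as weights.
ΣP(Year 1)·Q(Year 1) = 4.38×64 + 1.23×498 + 0.92×92 + 1.15×266 = 280.32 + 612.54 + 84.64 + 305.9 = 1283.4
ΣP(Year 0)·Q(Year 1) = 3.29×64 + 1.58×498 + 1.07×92 + 1.53×266 = 210.56 + 786.84 + 98.44 + 406.98 = 1502.82
Index = 1283.4 / 1502.82 × 100 = 85.3994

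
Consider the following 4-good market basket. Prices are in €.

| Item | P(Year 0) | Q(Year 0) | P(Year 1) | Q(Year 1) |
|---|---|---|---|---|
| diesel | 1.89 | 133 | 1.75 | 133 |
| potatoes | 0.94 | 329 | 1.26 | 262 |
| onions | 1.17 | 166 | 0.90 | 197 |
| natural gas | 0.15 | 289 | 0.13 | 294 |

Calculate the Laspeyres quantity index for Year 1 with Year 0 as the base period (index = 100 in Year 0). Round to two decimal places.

96.75

Laspeyres quantity index uses base-period prices as weights.
ΣP(Year 0)·Q(Year 1) = 1.89×133 + 0.94×262 + 1.17×197 + 0.15×294 = 251.37 + 246.28 + 230.49 + 44.1 = 772.24
ΣP(Year 0)·Q(Year 0) = 1.89×133 + 0.94×329 + 1.17×166 + 0.15×289 = 251.37 + 309.26 + 194.22 + 43.35 = 798.2
Index = 772.24 / 798.2 × 100 = 96.7477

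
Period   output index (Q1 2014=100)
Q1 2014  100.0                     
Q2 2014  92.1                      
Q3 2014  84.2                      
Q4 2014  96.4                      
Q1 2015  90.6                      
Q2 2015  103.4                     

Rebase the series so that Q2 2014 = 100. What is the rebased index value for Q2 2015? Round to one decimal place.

112.3

Rebased(Q2 2015) = 103.4 / 92.1 × 100 = 112.2693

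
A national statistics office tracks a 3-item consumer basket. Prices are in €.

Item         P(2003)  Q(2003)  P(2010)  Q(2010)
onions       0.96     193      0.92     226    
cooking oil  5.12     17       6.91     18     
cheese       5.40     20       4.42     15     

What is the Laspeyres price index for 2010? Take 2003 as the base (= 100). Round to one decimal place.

Laspeyres price index uses base-period quantities as weights.
ΣP(2010)·Q(2003) = 0.92×193 + 6.91×17 + 4.42×20 = 177.56 + 117.47 + 88.4 = 383.43
ΣP(2003)·Q(2003) = 0.96×193 + 5.12×17 + 5.40×20 = 185.28 + 87.04 + 108 = 380.32
Index = 383.43 / 380.32 × 100 = 100.8177

100.8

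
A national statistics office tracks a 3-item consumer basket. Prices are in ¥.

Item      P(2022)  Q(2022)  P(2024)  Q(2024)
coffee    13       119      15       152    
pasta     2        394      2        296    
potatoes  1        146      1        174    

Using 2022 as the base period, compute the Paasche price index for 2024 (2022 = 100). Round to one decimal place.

Paasche price index uses current-period quantities as weights.
ΣP(2024)·Q(2024) = 15×152 + 2×296 + 1×174 = 2280 + 592 + 174 = 3046
ΣP(2022)·Q(2024) = 13×152 + 2×296 + 1×174 = 1976 + 592 + 174 = 2742
Index = 3046 / 2742 × 100 = 111.0868

111.1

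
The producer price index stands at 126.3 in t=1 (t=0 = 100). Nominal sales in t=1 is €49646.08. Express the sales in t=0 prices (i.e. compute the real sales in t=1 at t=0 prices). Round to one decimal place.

39308.1

Real = Nominal ÷ (Index/100) = 49646.08 ÷ (126.3/100)
     = 49646.08 ÷ 1.263 = 39308.0602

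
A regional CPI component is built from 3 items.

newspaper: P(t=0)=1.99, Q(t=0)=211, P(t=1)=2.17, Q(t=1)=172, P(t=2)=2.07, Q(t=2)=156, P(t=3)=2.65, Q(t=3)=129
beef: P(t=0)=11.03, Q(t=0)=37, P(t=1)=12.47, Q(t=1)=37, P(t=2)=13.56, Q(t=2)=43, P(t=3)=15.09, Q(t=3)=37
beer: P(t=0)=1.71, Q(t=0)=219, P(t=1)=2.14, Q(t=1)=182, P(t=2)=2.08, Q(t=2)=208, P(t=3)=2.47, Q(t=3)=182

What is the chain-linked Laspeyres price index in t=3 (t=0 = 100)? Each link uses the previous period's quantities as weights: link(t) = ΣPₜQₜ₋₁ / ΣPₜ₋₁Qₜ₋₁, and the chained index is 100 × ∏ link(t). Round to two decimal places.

137.24

Link t=0→t=1:
ΣP(t=1)Q(t=0) = 2.17×211 + 12.47×37 + 2.14×219 = 457.87 + 461.39 + 468.66 = 1387.92
ΣP(t=0)Q(t=0) = 1.99×211 + 11.03×37 + 1.71×219 = 419.89 + 408.11 + 374.49 = 1202.49
link = 1387.92/1202.49 = 1.154205
Link t=1→t=2:
ΣP(t=2)Q(t=1) = 2.07×172 + 13.56×37 + 2.08×182 = 356.04 + 501.72 + 378.56 = 1236.32
ΣP(t=1)Q(t=1) = 2.17×172 + 12.47×37 + 2.14×182 = 373.24 + 461.39 + 389.48 = 1224.11
link = 1236.32/1224.11 = 1.009975
Link t=2→t=3:
ΣP(t=3)Q(t=2) = 2.65×156 + 15.09×43 + 2.47×208 = 413.4 + 648.87 + 513.76 = 1576.03
ΣP(t=2)Q(t=2) = 2.07×156 + 13.56×43 + 2.08×208 = 322.92 + 583.08 + 432.64 = 1338.64
link = 1576.03/1338.64 = 1.177337
Chained index = 100 × 1.154205 × 1.009975 × 1.177337 = 137.2442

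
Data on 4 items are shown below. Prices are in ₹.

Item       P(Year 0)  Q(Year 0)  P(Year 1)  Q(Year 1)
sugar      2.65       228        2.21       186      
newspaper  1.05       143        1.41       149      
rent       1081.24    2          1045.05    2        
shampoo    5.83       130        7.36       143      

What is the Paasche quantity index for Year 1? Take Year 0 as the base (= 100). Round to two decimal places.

100.30

Paasche quantity index uses current-period prices as weights.
ΣP(Year 1)·Q(Year 1) = 2.21×186 + 1.41×149 + 1045.05×2 + 7.36×143 = 411.06 + 210.09 + 2090.1 + 1052.48 = 3763.73
ΣP(Year 1)·Q(Year 0) = 2.21×228 + 1.41×143 + 1045.05×2 + 7.36×130 = 503.88 + 201.63 + 2090.1 + 956.8 = 3752.41
Index = 3763.73 / 3752.41 × 100 = 100.3017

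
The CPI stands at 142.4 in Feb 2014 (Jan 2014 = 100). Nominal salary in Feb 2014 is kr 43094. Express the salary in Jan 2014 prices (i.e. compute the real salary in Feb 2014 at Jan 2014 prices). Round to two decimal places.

30262.64

Real = Nominal ÷ (Index/100) = 43094 ÷ (142.4/100)
     = 43094 ÷ 1.424 = 30262.6404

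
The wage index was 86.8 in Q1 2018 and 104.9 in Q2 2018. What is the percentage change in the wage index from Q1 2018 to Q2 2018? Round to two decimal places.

20.85%

Change = (104.9 − 86.8) / 86.8 × 100
       = 18.1 / 86.8 × 100 = 20.8525%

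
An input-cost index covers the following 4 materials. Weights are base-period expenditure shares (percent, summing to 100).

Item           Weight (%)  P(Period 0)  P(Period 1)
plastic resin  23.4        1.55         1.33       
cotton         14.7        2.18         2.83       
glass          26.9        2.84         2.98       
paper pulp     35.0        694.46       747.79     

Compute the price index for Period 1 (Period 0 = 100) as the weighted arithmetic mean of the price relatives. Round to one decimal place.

105.1

plastic resin: 23.4 × (1.33/1.55) = 23.4 × 0.858065 = 20.0787
cotton: 14.7 × (2.83/2.18) = 14.7 × 1.298165 = 19.0830
glass: 26.9 × (2.98/2.84) = 26.9 × 1.049296 = 28.2261
paper pulp: 35.0 × (747.79/694.46) = 35.0 × 1.076793 = 37.6878
Index = Σ wᵢ·(p₁ᵢ/p₀ᵢ) = 20.0787 + 19.0830 + 28.2261 + 37.6878 = 105.0756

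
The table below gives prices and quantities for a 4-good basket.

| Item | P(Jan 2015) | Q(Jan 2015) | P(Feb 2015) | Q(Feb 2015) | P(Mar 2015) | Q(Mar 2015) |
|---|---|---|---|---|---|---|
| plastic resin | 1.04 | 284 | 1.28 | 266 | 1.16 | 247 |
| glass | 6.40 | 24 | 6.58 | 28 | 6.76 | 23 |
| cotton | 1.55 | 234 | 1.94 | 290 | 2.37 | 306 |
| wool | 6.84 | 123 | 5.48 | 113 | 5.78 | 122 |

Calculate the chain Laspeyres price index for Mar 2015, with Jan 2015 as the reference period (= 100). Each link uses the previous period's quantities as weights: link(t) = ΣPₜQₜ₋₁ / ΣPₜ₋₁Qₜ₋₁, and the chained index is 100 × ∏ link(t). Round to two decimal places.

107.49

Link Jan 2015→Feb 2015:
ΣP(Feb 2015)Q(Jan 2015) = 1.28×284 + 6.58×24 + 1.94×234 + 5.48×123 = 363.52 + 157.92 + 453.96 + 674.04 = 1649.44
ΣP(Jan 2015)Q(Jan 2015) = 1.04×284 + 6.40×24 + 1.55×234 + 6.84×123 = 295.36 + 153.6 + 362.7 + 841.32 = 1652.98
link = 1649.44/1652.98 = 0.997858
Link Feb 2015→Mar 2015:
ΣP(Mar 2015)Q(Feb 2015) = 1.16×266 + 6.76×28 + 2.37×290 + 5.78×113 = 308.56 + 189.28 + 687.3 + 653.14 = 1838.28
ΣP(Feb 2015)Q(Feb 2015) = 1.28×266 + 6.58×28 + 1.94×290 + 5.48×113 = 340.48 + 184.24 + 562.6 + 619.24 = 1706.56
link = 1838.28/1706.56 = 1.077185
Chained index = 100 × 0.997858 × 1.077185 = 107.4878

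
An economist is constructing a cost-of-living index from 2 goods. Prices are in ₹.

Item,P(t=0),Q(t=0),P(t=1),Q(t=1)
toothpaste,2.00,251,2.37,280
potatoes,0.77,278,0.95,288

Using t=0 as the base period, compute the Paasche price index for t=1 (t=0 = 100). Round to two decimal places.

Paasche price index uses current-period quantities as weights.
ΣP(t=1)·Q(t=1) = 2.37×280 + 0.95×288 = 663.6 + 273.6 = 937.2
ΣP(t=0)·Q(t=1) = 2.00×280 + 0.77×288 = 560 + 221.76 = 781.76
Index = 937.2 / 781.76 × 100 = 119.8833

119.88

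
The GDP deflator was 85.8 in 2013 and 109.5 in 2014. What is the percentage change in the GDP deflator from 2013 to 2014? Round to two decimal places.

27.62%

Change = (109.5 − 85.8) / 85.8 × 100
       = 23.7 / 85.8 × 100 = 27.6224%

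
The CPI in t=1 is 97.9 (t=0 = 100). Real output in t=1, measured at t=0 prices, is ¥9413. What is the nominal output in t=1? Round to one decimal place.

Nominal = Real × (Index/100) = 9413 × (97.9/100)
        = 9413 × 0.979 = 9215.3270

9215.3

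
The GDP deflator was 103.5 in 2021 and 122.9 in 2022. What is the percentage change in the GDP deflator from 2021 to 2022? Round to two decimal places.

Change = (122.9 − 103.5) / 103.5 × 100
       = 19.4 / 103.5 × 100 = 18.7440%

18.74%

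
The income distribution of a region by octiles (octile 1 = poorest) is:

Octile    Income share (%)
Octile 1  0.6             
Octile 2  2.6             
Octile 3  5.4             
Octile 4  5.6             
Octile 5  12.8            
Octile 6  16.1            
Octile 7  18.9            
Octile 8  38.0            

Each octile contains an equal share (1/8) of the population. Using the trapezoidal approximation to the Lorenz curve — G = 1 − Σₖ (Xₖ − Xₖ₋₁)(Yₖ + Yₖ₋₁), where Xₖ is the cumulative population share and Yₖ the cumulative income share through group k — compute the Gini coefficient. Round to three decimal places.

Cumulative income shares Yₖ: 0.0060, 0.0320, 0.0860, 0.1420, 0.2700, 0.4310, 0.6200, 1.0000
Σ (Xₖ−Xₖ₋₁)(Yₖ+Yₖ₋₁) = (1/8)(0.0060+0.0000) + (1/8)(0.0320+0.0060) + (1/8)(0.0860+0.0320) + (1/8)(0.1420+0.0860) + (1/8)(0.2700+0.1420) + (1/8)(0.4310+0.2700) + (1/8)(0.6200+0.4310) + (1/8)(1.0000+0.6200)
  = 0.0008 + 0.0047 + 0.0148 + 0.0285 + 0.0515 + 0.0876 + 0.1314 + 0.2025 = 0.5218
G = 1 − 0.5218 = 0.4782

0.478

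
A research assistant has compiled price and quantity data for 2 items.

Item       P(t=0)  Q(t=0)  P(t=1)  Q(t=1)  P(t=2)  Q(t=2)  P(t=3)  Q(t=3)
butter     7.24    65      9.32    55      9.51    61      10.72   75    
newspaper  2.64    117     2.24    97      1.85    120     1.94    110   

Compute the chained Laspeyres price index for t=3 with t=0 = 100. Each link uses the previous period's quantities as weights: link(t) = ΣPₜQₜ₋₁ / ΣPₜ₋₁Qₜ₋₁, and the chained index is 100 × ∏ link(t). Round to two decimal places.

Link t=0→t=1:
ΣP(t=1)Q(t=0) = 9.32×65 + 2.24×117 = 605.8 + 262.08 = 867.88
ΣP(t=0)Q(t=0) = 7.24×65 + 2.64×117 = 470.6 + 308.88 = 779.48
link = 867.88/779.48 = 1.113409
Link t=1→t=2:
ΣP(t=2)Q(t=1) = 9.51×55 + 1.85×97 = 523.05 + 179.45 = 702.5
ΣP(t=1)Q(t=1) = 9.32×55 + 2.24×97 = 512.6 + 217.28 = 729.88
link = 702.5/729.88 = 0.962487
Link t=2→t=3:
ΣP(t=3)Q(t=2) = 10.72×61 + 1.94×120 = 653.92 + 232.8 = 886.72
ΣP(t=2)Q(t=2) = 9.51×61 + 1.85×120 = 580.11 + 222 = 802.11
link = 886.72/802.11 = 1.105484
Chained index = 100 × 1.113409 × 0.962487 × 1.105484 = 118.4683

118.47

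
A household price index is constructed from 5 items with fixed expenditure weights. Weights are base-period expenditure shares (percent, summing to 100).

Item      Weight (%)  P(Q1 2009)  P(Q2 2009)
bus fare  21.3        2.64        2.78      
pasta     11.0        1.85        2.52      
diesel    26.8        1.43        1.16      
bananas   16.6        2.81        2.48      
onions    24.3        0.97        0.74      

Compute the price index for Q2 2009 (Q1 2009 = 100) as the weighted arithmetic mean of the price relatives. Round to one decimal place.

bus fare: 21.3 × (2.78/2.64) = 21.3 × 1.053030 = 22.4295
pasta: 11.0 × (2.52/1.85) = 11.0 × 1.362162 = 14.9838
diesel: 26.8 × (1.16/1.43) = 26.8 × 0.811189 = 21.7399
bananas: 16.6 × (2.48/2.81) = 16.6 × 0.882562 = 14.6505
onions: 24.3 × (0.74/0.97) = 24.3 × 0.762887 = 18.5381
Index = Σ wᵢ·(p₁ᵢ/p₀ᵢ) = 22.4295 + 14.9838 + 21.7399 + 14.6505 + 18.5381 = 92.3419

92.3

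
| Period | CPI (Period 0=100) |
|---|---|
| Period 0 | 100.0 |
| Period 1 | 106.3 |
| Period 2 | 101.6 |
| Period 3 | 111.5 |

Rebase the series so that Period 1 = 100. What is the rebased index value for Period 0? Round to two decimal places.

94.07

Rebased(Period 0) = 100.0 / 106.3 × 100 = 94.0734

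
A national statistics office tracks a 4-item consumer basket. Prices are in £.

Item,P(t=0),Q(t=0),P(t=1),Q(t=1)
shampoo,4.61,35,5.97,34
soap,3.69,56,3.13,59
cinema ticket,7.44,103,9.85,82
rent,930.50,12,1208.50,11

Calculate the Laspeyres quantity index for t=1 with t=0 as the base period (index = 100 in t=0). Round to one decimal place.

Laspeyres quantity index uses base-period prices as weights.
ΣP(t=0)·Q(t=1) = 4.61×34 + 3.69×59 + 7.44×82 + 930.50×11 = 156.74 + 217.71 + 610.08 + 10235.5 = 11220.03
ΣP(t=0)·Q(t=0) = 4.61×35 + 3.69×56 + 7.44×103 + 930.50×12 = 161.35 + 206.64 + 766.32 + 11166 = 12300.31
Index = 11220.03 / 12300.31 × 100 = 91.2175

91.2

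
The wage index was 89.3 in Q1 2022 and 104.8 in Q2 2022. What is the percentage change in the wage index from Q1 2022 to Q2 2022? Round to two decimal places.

17.36%

Change = (104.8 − 89.3) / 89.3 × 100
       = 15.5 / 89.3 × 100 = 17.3572%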